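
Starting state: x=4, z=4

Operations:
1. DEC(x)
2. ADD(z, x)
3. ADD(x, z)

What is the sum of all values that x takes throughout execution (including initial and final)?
20

Values of x at each step:
Initial: x = 4
After step 1: x = 3
After step 2: x = 3
After step 3: x = 10
Sum = 4 + 3 + 3 + 10 = 20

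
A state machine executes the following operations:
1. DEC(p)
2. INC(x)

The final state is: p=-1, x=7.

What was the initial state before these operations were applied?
p=0, x=6

Working backwards:
Final state: p=-1, x=7
Before step 2 (INC(x)): p=-1, x=6
Before step 1 (DEC(p)): p=0, x=6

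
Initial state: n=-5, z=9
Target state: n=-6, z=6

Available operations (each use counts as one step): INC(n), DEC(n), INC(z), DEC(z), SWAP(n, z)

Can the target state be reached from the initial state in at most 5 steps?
Yes

Path (4 steps): DEC(n) → DEC(z) → DEC(z) → DEC(z)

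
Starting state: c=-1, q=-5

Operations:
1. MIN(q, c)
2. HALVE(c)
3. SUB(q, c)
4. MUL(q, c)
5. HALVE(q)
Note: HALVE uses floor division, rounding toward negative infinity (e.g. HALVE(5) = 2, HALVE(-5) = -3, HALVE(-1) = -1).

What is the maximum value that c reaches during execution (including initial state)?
-1

Values of c at each step:
Initial: c = -1 ← maximum
After step 1: c = -1
After step 2: c = -1
After step 3: c = -1
After step 4: c = -1
After step 5: c = -1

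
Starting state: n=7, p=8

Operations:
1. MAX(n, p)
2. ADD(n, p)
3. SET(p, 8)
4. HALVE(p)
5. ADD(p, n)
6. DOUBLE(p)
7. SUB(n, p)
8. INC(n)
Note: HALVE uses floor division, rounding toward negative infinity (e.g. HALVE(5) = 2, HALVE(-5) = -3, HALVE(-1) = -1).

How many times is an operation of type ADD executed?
2

Counting ADD operations:
Step 2: ADD(n, p) ← ADD
Step 5: ADD(p, n) ← ADD
Total: 2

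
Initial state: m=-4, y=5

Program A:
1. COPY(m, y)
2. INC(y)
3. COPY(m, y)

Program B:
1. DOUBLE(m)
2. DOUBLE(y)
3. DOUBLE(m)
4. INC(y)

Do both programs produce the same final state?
No

Program A final state: m=6, y=6
Program B final state: m=-16, y=11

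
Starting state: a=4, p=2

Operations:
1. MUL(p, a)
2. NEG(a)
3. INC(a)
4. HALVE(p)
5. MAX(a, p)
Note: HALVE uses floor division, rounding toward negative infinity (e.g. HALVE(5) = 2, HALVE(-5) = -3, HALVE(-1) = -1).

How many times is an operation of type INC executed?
1

Counting INC operations:
Step 3: INC(a) ← INC
Total: 1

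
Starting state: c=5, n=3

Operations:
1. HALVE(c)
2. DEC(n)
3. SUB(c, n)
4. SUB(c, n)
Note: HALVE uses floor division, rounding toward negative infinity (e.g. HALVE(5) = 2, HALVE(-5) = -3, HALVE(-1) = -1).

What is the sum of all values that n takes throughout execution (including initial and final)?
12

Values of n at each step:
Initial: n = 3
After step 1: n = 3
After step 2: n = 2
After step 3: n = 2
After step 4: n = 2
Sum = 3 + 3 + 2 + 2 + 2 = 12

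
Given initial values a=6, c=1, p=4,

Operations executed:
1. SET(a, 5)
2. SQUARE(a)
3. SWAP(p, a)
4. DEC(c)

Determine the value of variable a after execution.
a = 4

Tracing execution:
Step 1: SET(a, 5) → a = 5
Step 2: SQUARE(a) → a = 25
Step 3: SWAP(p, a) → a = 4
Step 4: DEC(c) → a = 4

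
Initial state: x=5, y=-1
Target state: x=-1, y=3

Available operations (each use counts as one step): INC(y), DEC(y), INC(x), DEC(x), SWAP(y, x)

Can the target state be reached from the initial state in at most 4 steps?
Yes

Path (3 steps): DEC(x) → DEC(x) → SWAP(y, x)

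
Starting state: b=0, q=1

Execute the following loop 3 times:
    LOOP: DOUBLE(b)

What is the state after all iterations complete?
b=0, q=1

Iteration trace:
Start: b=0, q=1
After iteration 1: b=0, q=1
After iteration 2: b=0, q=1
After iteration 3: b=0, q=1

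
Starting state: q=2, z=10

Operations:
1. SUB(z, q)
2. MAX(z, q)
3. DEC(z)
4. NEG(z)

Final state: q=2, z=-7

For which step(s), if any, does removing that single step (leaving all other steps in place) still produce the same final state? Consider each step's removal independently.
Step(s) 2

Testing removal of each single step:
Without step 1: final = q=2, z=-9 (different)
Without step 2: final = q=2, z=-7 (same)
Without step 3: final = q=2, z=-8 (different)
Without step 4: final = q=2, z=7 (different)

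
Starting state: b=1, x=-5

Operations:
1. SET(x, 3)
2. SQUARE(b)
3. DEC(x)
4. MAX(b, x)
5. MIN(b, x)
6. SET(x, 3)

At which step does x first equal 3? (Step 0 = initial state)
Step 1

Tracing x:
Initial: x = -5
After step 1: x = 3 ← first occurrence
After step 2: x = 3
After step 3: x = 2
After step 4: x = 2
After step 5: x = 2
After step 6: x = 3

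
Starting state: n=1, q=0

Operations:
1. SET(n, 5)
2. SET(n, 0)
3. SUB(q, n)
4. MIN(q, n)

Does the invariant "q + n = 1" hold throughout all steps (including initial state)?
No, violated after step 1

The invariant is violated after step 1.

State at each step:
Initial: n=1, q=0
After step 1: n=5, q=0
After step 2: n=0, q=0
After step 3: n=0, q=0
After step 4: n=0, q=0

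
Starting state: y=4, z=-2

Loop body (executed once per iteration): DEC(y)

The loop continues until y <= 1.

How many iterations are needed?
3

Tracing iterations:
Initial: y=4, z=-2
After iteration 1: y=3, z=-2
After iteration 2: y=2, z=-2
After iteration 3: y=1, z=-2
y <= 1 now holds, so the loop exits after 3 iterations.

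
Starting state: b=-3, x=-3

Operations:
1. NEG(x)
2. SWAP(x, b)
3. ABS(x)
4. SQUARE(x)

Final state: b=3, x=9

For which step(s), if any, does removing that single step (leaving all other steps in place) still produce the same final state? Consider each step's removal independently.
Step(s) 3

Testing removal of each single step:
Without step 1: final = b=-3, x=9 (different)
Without step 2: final = b=-3, x=9 (different)
Without step 3: final = b=3, x=9 (same)
Without step 4: final = b=3, x=3 (different)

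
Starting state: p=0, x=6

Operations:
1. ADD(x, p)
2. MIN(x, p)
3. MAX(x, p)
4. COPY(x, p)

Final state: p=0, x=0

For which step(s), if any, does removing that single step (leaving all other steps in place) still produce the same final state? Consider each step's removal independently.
Step(s) 1, 2, 3, 4

Testing removal of each single step:
Without step 1: final = p=0, x=0 (same)
Without step 2: final = p=0, x=0 (same)
Without step 3: final = p=0, x=0 (same)
Without step 4: final = p=0, x=0 (same)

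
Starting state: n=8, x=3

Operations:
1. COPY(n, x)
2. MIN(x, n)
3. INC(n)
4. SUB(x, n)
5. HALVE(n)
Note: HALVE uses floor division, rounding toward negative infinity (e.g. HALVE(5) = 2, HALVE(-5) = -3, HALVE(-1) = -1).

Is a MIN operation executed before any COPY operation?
No

First MIN: step 2
First COPY: step 1
Since 2 > 1, COPY comes first.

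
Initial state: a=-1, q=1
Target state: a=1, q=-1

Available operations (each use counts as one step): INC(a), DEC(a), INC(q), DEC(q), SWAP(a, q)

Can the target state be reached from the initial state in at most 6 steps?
Yes

Path (1 step): SWAP(a, q)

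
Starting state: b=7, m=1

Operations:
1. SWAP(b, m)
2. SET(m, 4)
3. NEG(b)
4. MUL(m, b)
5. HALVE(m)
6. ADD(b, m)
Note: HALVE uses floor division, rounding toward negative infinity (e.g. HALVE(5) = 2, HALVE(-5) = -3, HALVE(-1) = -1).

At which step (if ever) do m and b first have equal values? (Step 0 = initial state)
Never

m and b never become equal during execution.

Comparing values at each step:
Initial: m=1, b=7
After step 1: m=7, b=1
After step 2: m=4, b=1
After step 3: m=4, b=-1
After step 4: m=-4, b=-1
After step 5: m=-2, b=-1
After step 6: m=-2, b=-3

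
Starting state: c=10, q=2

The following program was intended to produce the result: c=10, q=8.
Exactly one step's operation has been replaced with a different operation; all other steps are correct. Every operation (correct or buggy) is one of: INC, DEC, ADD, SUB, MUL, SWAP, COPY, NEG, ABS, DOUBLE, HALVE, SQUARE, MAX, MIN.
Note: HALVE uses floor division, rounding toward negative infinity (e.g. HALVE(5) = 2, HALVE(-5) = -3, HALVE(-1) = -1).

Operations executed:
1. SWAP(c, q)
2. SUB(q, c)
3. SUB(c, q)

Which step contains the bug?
Step 3

Trace with buggy code:
Initial: c=10, q=2
After step 1: c=2, q=10
After step 2: c=2, q=8
After step 3: c=-6, q=8
Actual final c=-6, q=8 ≠ expected c=10, q=8.
Step 3 is the only position where a single-operation replacement can produce the expected result.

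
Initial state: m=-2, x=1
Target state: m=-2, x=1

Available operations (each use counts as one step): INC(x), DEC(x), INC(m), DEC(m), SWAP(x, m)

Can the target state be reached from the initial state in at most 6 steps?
Yes

Path (0 steps): 0 steps (already at target)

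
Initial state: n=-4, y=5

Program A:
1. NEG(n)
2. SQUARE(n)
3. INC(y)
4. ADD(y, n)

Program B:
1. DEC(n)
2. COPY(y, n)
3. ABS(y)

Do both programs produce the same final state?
No

Program A final state: n=16, y=22
Program B final state: n=-5, y=5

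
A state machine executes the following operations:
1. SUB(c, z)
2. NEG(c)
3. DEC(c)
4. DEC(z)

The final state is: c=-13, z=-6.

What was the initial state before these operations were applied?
c=7, z=-5

Working backwards:
Final state: c=-13, z=-6
Before step 4 (DEC(z)): c=-13, z=-5
Before step 3 (DEC(c)): c=-12, z=-5
Before step 2 (NEG(c)): c=12, z=-5
Before step 1 (SUB(c, z)): c=7, z=-5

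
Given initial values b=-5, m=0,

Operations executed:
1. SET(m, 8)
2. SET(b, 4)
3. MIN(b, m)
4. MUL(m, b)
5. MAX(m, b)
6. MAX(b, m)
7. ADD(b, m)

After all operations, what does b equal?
b = 64

Tracing execution:
Step 1: SET(m, 8) → b = -5
Step 2: SET(b, 4) → b = 4
Step 3: MIN(b, m) → b = 4
Step 4: MUL(m, b) → b = 4
Step 5: MAX(m, b) → b = 4
Step 6: MAX(b, m) → b = 32
Step 7: ADD(b, m) → b = 64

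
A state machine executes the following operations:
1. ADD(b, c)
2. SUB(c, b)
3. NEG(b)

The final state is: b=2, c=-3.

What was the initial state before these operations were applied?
b=3, c=-5

Working backwards:
Final state: b=2, c=-3
Before step 3 (NEG(b)): b=-2, c=-3
Before step 2 (SUB(c, b)): b=-2, c=-5
Before step 1 (ADD(b, c)): b=3, c=-5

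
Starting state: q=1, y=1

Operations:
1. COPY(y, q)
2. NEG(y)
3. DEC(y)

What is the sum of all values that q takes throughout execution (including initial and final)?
4

Values of q at each step:
Initial: q = 1
After step 1: q = 1
After step 2: q = 1
After step 3: q = 1
Sum = 1 + 1 + 1 + 1 = 4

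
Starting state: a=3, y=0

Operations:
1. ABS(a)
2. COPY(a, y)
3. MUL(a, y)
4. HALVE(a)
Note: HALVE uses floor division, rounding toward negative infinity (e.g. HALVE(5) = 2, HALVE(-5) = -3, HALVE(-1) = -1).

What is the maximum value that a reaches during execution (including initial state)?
3

Values of a at each step:
Initial: a = 3 ← maximum
After step 1: a = 3
After step 2: a = 0
After step 3: a = 0
After step 4: a = 0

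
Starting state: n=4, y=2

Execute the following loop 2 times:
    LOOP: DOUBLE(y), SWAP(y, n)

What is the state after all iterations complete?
n=8, y=4

Iteration trace:
Start: n=4, y=2
After iteration 1: n=4, y=4
After iteration 2: n=8, y=4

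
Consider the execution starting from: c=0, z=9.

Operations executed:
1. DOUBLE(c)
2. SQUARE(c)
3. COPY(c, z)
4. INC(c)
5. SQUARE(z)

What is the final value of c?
c = 10

Tracing execution:
Step 1: DOUBLE(c) → c = 0
Step 2: SQUARE(c) → c = 0
Step 3: COPY(c, z) → c = 9
Step 4: INC(c) → c = 10
Step 5: SQUARE(z) → c = 10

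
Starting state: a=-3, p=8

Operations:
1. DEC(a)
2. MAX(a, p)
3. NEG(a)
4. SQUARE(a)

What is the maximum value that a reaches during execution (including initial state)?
64

Values of a at each step:
Initial: a = -3
After step 1: a = -4
After step 2: a = 8
After step 3: a = -8
After step 4: a = 64 ← maximum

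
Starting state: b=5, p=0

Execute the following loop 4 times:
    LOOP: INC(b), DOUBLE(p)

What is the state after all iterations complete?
b=9, p=0

Iteration trace:
Start: b=5, p=0
After iteration 1: b=6, p=0
After iteration 2: b=7, p=0
After iteration 3: b=8, p=0
After iteration 4: b=9, p=0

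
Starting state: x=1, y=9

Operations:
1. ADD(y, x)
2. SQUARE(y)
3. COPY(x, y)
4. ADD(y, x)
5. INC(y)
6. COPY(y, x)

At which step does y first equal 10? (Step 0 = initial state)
Step 1

Tracing y:
Initial: y = 9
After step 1: y = 10 ← first occurrence
After step 2: y = 100
After step 3: y = 100
After step 4: y = 200
After step 5: y = 201
After step 6: y = 100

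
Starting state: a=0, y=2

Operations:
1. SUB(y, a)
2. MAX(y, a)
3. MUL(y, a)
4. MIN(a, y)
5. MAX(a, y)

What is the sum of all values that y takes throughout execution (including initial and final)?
6

Values of y at each step:
Initial: y = 2
After step 1: y = 2
After step 2: y = 2
After step 3: y = 0
After step 4: y = 0
After step 5: y = 0
Sum = 2 + 2 + 2 + 0 + 0 + 0 = 6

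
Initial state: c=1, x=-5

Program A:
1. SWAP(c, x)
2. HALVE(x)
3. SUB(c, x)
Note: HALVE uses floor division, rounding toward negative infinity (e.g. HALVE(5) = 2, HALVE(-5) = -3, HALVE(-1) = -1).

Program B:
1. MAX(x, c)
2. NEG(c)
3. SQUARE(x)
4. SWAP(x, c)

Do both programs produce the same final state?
No

Program A final state: c=-5, x=0
Program B final state: c=1, x=-1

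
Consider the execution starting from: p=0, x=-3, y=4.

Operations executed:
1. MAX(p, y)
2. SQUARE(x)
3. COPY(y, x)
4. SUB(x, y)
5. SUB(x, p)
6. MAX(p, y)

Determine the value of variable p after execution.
p = 9

Tracing execution:
Step 1: MAX(p, y) → p = 4
Step 2: SQUARE(x) → p = 4
Step 3: COPY(y, x) → p = 4
Step 4: SUB(x, y) → p = 4
Step 5: SUB(x, p) → p = 4
Step 6: MAX(p, y) → p = 9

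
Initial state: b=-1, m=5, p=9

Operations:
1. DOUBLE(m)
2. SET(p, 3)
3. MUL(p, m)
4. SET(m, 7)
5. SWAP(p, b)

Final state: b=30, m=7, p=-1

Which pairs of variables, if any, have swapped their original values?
None

Comparing initial and final values:
b: -1 → 30
m: 5 → 7
p: 9 → -1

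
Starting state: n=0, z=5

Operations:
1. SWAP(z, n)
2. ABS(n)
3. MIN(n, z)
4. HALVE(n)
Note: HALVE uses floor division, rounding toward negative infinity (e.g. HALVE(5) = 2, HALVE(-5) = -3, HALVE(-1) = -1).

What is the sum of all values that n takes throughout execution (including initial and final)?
10

Values of n at each step:
Initial: n = 0
After step 1: n = 5
After step 2: n = 5
After step 3: n = 0
After step 4: n = 0
Sum = 0 + 5 + 5 + 0 + 0 = 10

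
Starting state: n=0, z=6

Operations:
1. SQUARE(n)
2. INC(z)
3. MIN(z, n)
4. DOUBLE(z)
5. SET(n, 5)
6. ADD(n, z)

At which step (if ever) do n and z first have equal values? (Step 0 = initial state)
Step 3

n and z first become equal after step 3.

Comparing values at each step:
Initial: n=0, z=6
After step 1: n=0, z=6
After step 2: n=0, z=7
After step 3: n=0, z=0 ← equal!
After step 4: n=0, z=0 ← equal!
After step 5: n=5, z=0
After step 6: n=5, z=0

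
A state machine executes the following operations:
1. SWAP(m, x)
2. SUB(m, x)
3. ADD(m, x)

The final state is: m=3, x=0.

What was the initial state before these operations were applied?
m=0, x=3

Working backwards:
Final state: m=3, x=0
Before step 3 (ADD(m, x)): m=3, x=0
Before step 2 (SUB(m, x)): m=3, x=0
Before step 1 (SWAP(m, x)): m=0, x=3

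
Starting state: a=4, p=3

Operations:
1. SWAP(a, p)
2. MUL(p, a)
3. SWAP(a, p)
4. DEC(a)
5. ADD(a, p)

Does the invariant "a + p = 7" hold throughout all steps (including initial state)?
No, violated after step 2

The invariant is violated after step 2.

State at each step:
Initial: a=4, p=3
After step 1: a=3, p=4
After step 2: a=3, p=12
After step 3: a=12, p=3
After step 4: a=11, p=3
After step 5: a=14, p=3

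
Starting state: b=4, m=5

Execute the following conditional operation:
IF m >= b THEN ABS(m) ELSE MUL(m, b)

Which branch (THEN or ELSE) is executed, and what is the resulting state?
Branch: THEN, Final state: b=4, m=5

Evaluating condition: m >= b
m = 5, b = 4
Condition is True, so THEN branch executes
After ABS(m): b=4, m=5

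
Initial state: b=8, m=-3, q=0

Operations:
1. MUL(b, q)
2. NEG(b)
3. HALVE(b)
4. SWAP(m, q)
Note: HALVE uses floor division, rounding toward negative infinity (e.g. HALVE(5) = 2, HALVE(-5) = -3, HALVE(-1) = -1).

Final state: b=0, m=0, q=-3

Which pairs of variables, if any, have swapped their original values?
(m, q)

Comparing initial and final values:
b: 8 → 0
m: -3 → 0
q: 0 → -3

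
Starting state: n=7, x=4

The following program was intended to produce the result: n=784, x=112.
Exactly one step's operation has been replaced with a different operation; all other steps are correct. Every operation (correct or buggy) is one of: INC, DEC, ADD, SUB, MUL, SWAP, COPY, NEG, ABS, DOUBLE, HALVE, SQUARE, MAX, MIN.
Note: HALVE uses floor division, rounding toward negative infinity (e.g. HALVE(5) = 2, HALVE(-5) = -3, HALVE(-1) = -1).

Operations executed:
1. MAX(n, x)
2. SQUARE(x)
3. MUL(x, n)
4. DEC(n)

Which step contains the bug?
Step 4

Trace with buggy code:
Initial: n=7, x=4
After step 1: n=7, x=4
After step 2: n=7, x=16
After step 3: n=7, x=112
After step 4: n=6, x=112
Actual final n=6, x=112 ≠ expected n=784, x=112.
Step 4 is the only position where a single-operation replacement can produce the expected result.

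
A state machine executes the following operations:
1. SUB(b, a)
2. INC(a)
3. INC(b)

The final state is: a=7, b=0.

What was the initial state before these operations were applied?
a=6, b=5

Working backwards:
Final state: a=7, b=0
Before step 3 (INC(b)): a=7, b=-1
Before step 2 (INC(a)): a=6, b=-1
Before step 1 (SUB(b, a)): a=6, b=5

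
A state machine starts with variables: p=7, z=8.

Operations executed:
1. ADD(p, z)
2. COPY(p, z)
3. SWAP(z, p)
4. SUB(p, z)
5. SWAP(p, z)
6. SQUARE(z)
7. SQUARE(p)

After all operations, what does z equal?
z = 0

Tracing execution:
Step 1: ADD(p, z) → z = 8
Step 2: COPY(p, z) → z = 8
Step 3: SWAP(z, p) → z = 8
Step 4: SUB(p, z) → z = 8
Step 5: SWAP(p, z) → z = 0
Step 6: SQUARE(z) → z = 0
Step 7: SQUARE(p) → z = 0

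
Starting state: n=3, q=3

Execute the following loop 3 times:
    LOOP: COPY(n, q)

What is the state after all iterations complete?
n=3, q=3

Iteration trace:
Start: n=3, q=3
After iteration 1: n=3, q=3
After iteration 2: n=3, q=3
After iteration 3: n=3, q=3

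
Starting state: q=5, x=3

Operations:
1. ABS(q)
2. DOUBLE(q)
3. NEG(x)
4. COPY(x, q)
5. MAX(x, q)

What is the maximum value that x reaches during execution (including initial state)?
10

Values of x at each step:
Initial: x = 3
After step 1: x = 3
After step 2: x = 3
After step 3: x = -3
After step 4: x = 10 ← maximum
After step 5: x = 10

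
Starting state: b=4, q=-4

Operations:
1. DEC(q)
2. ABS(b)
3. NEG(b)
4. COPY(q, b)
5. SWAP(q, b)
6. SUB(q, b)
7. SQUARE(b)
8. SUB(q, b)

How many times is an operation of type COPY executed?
1

Counting COPY operations:
Step 4: COPY(q, b) ← COPY
Total: 1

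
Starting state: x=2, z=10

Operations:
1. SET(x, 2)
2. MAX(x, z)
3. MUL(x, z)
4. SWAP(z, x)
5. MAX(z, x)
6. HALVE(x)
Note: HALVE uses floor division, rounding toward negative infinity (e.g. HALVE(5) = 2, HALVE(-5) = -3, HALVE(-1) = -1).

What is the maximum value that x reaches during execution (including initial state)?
100

Values of x at each step:
Initial: x = 2
After step 1: x = 2
After step 2: x = 10
After step 3: x = 100 ← maximum
After step 4: x = 10
After step 5: x = 10
After step 6: x = 5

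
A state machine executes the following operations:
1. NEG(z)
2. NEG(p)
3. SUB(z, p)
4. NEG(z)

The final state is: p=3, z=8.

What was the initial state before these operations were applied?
p=-3, z=5

Working backwards:
Final state: p=3, z=8
Before step 4 (NEG(z)): p=3, z=-8
Before step 3 (SUB(z, p)): p=3, z=-5
Before step 2 (NEG(p)): p=-3, z=-5
Before step 1 (NEG(z)): p=-3, z=5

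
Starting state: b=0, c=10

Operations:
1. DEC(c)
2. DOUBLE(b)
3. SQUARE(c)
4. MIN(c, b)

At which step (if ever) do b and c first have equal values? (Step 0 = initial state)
Step 4

b and c first become equal after step 4.

Comparing values at each step:
Initial: b=0, c=10
After step 1: b=0, c=9
After step 2: b=0, c=9
After step 3: b=0, c=81
After step 4: b=0, c=0 ← equal!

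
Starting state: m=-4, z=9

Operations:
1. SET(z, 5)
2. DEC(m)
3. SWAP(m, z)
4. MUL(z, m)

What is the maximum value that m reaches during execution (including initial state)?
5

Values of m at each step:
Initial: m = -4
After step 1: m = -4
After step 2: m = -5
After step 3: m = 5 ← maximum
After step 4: m = 5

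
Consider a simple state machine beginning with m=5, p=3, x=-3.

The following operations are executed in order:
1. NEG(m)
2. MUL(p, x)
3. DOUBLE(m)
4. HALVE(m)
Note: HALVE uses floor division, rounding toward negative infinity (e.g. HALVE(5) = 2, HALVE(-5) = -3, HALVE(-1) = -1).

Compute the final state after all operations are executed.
{m: -5, p: -9, x: -3}

Step-by-step execution:
Initial: m=5, p=3, x=-3
After step 1 (NEG(m)): m=-5, p=3, x=-3
After step 2 (MUL(p, x)): m=-5, p=-9, x=-3
After step 3 (DOUBLE(m)): m=-10, p=-9, x=-3
After step 4 (HALVE(m)): m=-5, p=-9, x=-3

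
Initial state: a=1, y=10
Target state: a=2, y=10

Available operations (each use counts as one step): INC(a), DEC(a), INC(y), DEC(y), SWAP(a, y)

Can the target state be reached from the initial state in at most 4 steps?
Yes

Path (1 step): INC(a)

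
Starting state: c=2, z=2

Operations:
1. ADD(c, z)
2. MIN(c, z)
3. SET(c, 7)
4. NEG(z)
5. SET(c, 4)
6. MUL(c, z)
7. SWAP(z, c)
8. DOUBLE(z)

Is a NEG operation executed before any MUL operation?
Yes

First NEG: step 4
First MUL: step 6
Since 4 < 6, NEG comes first.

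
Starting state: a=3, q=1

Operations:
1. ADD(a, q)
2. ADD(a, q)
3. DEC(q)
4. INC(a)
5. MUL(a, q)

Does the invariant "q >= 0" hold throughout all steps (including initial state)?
Yes

The invariant holds at every step.

State at each step:
Initial: a=3, q=1
After step 1: a=4, q=1
After step 2: a=5, q=1
After step 3: a=5, q=0
After step 4: a=6, q=0
After step 5: a=0, q=0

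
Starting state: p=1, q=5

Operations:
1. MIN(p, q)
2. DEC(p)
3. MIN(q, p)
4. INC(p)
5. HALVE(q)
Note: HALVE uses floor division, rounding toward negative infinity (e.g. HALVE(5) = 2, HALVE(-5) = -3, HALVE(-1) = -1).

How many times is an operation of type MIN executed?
2

Counting MIN operations:
Step 1: MIN(p, q) ← MIN
Step 3: MIN(q, p) ← MIN
Total: 2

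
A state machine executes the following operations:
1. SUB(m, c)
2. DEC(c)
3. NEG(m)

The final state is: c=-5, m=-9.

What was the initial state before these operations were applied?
c=-4, m=5

Working backwards:
Final state: c=-5, m=-9
Before step 3 (NEG(m)): c=-5, m=9
Before step 2 (DEC(c)): c=-4, m=9
Before step 1 (SUB(m, c)): c=-4, m=5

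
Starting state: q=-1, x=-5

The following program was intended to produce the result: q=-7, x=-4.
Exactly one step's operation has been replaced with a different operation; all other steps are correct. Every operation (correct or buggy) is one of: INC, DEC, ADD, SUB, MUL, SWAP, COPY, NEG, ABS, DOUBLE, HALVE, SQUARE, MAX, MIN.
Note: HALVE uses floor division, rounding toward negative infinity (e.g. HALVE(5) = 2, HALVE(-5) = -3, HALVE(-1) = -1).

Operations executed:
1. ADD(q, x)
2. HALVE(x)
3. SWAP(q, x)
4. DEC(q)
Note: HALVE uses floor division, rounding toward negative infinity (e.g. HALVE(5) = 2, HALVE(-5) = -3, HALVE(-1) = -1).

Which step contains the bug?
Step 3

Trace with buggy code:
Initial: q=-1, x=-5
After step 1: q=-6, x=-5
After step 2: q=-6, x=-3
After step 3: q=-3, x=-6
After step 4: q=-4, x=-6
Actual final q=-4, x=-6 ≠ expected q=-7, x=-4.
Step 3 is the only position where a single-operation replacement can produce the expected result.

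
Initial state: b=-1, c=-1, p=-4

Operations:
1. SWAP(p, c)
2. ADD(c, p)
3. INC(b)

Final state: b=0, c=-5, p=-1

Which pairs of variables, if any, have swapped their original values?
None

Comparing initial and final values:
b: -1 → 0
c: -1 → -5
p: -4 → -1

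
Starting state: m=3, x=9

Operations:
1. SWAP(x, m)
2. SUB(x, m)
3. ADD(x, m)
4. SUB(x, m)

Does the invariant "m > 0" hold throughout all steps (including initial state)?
Yes

The invariant holds at every step.

State at each step:
Initial: m=3, x=9
After step 1: m=9, x=3
After step 2: m=9, x=-6
After step 3: m=9, x=3
After step 4: m=9, x=-6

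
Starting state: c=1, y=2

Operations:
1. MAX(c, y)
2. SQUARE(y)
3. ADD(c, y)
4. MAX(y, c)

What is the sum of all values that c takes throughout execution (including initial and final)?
17

Values of c at each step:
Initial: c = 1
After step 1: c = 2
After step 2: c = 2
After step 3: c = 6
After step 4: c = 6
Sum = 1 + 2 + 2 + 6 + 6 = 17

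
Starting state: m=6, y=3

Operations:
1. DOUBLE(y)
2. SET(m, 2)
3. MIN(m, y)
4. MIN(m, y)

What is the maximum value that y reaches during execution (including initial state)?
6

Values of y at each step:
Initial: y = 3
After step 1: y = 6 ← maximum
After step 2: y = 6
After step 3: y = 6
After step 4: y = 6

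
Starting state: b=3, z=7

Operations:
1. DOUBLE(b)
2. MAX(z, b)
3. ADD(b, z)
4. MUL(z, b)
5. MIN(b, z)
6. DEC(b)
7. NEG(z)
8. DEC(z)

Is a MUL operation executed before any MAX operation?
No

First MUL: step 4
First MAX: step 2
Since 4 > 2, MAX comes first.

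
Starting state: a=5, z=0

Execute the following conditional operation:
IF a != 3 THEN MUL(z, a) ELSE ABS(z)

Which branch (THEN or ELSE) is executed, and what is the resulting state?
Branch: THEN, Final state: a=5, z=0

Evaluating condition: a != 3
a = 5
Condition is True, so THEN branch executes
After MUL(z, a): a=5, z=0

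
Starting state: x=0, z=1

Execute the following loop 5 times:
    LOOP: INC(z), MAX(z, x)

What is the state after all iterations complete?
x=0, z=6

Iteration trace:
Start: x=0, z=1
After iteration 1: x=0, z=2
After iteration 2: x=0, z=3
After iteration 3: x=0, z=4
After iteration 4: x=0, z=5
After iteration 5: x=0, z=6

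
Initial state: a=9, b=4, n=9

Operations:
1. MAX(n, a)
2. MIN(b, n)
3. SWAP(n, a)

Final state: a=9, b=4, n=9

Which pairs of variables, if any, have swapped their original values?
None

Comparing initial and final values:
a: 9 → 9
n: 9 → 9
b: 4 → 4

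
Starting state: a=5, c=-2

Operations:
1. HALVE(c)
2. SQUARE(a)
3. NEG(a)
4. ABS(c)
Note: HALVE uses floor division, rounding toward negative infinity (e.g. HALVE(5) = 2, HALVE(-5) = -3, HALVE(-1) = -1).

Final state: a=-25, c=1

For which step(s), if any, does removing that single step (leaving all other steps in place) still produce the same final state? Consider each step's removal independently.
None - removing any single step changes the final result

Testing removal of each single step:
Without step 1: final = a=-25, c=2 (different)
Without step 2: final = a=-5, c=1 (different)
Without step 3: final = a=25, c=1 (different)
Without step 4: final = a=-25, c=-1 (different)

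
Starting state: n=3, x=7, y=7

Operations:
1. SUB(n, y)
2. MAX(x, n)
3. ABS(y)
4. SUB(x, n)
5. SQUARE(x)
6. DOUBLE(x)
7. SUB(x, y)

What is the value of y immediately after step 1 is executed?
y = 7

Tracing y through execution:
Initial: y = 7
After step 1 (SUB(n, y)): y = 7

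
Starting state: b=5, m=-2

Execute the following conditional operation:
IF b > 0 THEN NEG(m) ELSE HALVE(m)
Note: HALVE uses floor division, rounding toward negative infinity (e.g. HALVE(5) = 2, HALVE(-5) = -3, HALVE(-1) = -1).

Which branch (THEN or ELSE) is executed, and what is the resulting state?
Branch: THEN, Final state: b=5, m=2

Evaluating condition: b > 0
b = 5
Condition is True, so THEN branch executes
After NEG(m): b=5, m=2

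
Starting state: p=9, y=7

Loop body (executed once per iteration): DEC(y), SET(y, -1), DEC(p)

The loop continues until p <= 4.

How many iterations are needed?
5

Tracing iterations:
Initial: p=9, y=7
After iteration 1: p=8, y=-1
After iteration 2: p=7, y=-1
After iteration 3: p=6, y=-1
After iteration 4: p=5, y=-1
After iteration 5: p=4, y=-1
p <= 4 now holds, so the loop exits after 5 iterations.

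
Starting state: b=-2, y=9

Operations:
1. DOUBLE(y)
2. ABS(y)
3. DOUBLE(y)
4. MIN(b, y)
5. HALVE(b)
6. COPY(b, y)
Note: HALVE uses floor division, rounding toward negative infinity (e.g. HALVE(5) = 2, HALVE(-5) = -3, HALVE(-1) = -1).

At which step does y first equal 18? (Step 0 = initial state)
Step 1

Tracing y:
Initial: y = 9
After step 1: y = 18 ← first occurrence
After step 2: y = 18
After step 3: y = 36
After step 4: y = 36
After step 5: y = 36
After step 6: y = 36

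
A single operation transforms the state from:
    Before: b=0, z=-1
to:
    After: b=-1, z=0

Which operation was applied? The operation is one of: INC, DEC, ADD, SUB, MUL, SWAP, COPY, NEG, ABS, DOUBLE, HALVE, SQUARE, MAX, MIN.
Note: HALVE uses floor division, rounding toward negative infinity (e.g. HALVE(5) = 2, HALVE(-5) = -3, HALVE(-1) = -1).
SWAP(b, z)

Analyzing the change:
Before: b=0, z=-1
After: b=-1, z=0
Variable b changed from 0 to -1
Variable z changed from -1 to 0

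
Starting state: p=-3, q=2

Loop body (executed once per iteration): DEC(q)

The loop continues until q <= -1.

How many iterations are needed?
3

Tracing iterations:
Initial: p=-3, q=2
After iteration 1: p=-3, q=1
After iteration 2: p=-3, q=0
After iteration 3: p=-3, q=-1
q <= -1 now holds, so the loop exits after 3 iterations.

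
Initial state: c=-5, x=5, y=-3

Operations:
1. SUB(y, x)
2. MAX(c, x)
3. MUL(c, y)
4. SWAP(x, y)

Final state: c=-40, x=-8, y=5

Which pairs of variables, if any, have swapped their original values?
None

Comparing initial and final values:
x: 5 → -8
c: -5 → -40
y: -3 → 5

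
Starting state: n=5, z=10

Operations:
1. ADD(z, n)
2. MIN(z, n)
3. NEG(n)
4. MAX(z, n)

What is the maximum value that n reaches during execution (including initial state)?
5

Values of n at each step:
Initial: n = 5 ← maximum
After step 1: n = 5
After step 2: n = 5
After step 3: n = -5
After step 4: n = -5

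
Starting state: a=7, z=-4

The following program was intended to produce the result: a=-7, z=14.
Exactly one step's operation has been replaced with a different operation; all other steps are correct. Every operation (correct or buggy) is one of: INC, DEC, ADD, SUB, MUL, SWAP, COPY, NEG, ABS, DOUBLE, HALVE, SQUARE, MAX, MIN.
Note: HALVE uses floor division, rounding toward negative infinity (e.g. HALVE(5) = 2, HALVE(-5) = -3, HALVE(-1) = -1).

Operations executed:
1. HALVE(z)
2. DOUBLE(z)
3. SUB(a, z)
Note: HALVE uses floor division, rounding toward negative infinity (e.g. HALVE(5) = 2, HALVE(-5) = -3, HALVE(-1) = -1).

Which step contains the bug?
Step 1

Trace with buggy code:
Initial: a=7, z=-4
After step 1: a=7, z=-2
After step 2: a=7, z=-4
After step 3: a=11, z=-4
Actual final a=11, z=-4 ≠ expected a=-7, z=14.
Step 1 is the only position where a single-operation replacement can produce the expected result.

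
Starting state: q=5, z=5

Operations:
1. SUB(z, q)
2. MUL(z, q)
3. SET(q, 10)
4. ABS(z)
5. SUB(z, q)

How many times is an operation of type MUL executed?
1

Counting MUL operations:
Step 2: MUL(z, q) ← MUL
Total: 1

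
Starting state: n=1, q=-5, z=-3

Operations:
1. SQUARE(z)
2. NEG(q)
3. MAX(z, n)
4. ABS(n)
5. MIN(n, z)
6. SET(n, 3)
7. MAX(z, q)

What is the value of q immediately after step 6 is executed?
q = 5

Tracing q through execution:
Initial: q = -5
After step 1 (SQUARE(z)): q = -5
After step 2 (NEG(q)): q = 5
After step 3 (MAX(z, n)): q = 5
After step 4 (ABS(n)): q = 5
After step 5 (MIN(n, z)): q = 5
After step 6 (SET(n, 3)): q = 5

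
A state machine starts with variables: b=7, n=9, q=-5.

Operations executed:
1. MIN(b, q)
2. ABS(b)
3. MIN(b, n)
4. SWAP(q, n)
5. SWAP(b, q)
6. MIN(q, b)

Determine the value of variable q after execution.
q = 5

Tracing execution:
Step 1: MIN(b, q) → q = -5
Step 2: ABS(b) → q = -5
Step 3: MIN(b, n) → q = -5
Step 4: SWAP(q, n) → q = 9
Step 5: SWAP(b, q) → q = 5
Step 6: MIN(q, b) → q = 5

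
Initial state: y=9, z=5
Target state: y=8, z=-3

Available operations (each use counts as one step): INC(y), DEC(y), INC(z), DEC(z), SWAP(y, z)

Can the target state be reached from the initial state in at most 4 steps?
No

The target state cannot be reached within 4 steps.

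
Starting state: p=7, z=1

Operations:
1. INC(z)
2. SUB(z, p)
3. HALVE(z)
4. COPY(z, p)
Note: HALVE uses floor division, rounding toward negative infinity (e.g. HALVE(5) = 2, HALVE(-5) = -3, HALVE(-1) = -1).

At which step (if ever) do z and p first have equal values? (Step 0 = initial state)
Step 4

z and p first become equal after step 4.

Comparing values at each step:
Initial: z=1, p=7
After step 1: z=2, p=7
After step 2: z=-5, p=7
After step 3: z=-3, p=7
After step 4: z=7, p=7 ← equal!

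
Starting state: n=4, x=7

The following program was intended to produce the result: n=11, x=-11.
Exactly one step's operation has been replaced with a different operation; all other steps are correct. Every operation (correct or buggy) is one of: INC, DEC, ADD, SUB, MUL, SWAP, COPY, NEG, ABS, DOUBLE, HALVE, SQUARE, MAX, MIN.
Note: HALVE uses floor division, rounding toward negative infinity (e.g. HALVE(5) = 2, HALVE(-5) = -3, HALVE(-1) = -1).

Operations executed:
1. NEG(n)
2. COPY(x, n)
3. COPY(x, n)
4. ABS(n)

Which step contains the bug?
Step 2

Trace with buggy code:
Initial: n=4, x=7
After step 1: n=-4, x=7
After step 2: n=-4, x=-4
After step 3: n=-4, x=-4
After step 4: n=4, x=-4
Actual final n=4, x=-4 ≠ expected n=11, x=-11.
Step 2 is the only position where a single-operation replacement can produce the expected result.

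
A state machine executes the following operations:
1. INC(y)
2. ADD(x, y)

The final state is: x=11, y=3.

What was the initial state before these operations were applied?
x=8, y=2

Working backwards:
Final state: x=11, y=3
Before step 2 (ADD(x, y)): x=8, y=3
Before step 1 (INC(y)): x=8, y=2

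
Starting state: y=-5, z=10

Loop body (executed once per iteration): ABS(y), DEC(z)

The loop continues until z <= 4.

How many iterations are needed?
6

Tracing iterations:
Initial: y=-5, z=10
After iteration 1: y=5, z=9
After iteration 2: y=5, z=8
After iteration 3: y=5, z=7
After iteration 4: y=5, z=6
After iteration 5: y=5, z=5
After iteration 6: y=5, z=4
z <= 4 now holds, so the loop exits after 6 iterations.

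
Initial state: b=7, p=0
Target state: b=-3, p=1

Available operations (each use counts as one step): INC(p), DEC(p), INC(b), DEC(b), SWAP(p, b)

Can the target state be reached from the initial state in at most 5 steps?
No

The target state cannot be reached within 5 steps.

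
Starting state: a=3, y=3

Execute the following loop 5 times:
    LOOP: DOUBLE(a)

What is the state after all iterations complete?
a=96, y=3

Iteration trace:
Start: a=3, y=3
After iteration 1: a=6, y=3
After iteration 2: a=12, y=3
After iteration 3: a=24, y=3
After iteration 4: a=48, y=3
After iteration 5: a=96, y=3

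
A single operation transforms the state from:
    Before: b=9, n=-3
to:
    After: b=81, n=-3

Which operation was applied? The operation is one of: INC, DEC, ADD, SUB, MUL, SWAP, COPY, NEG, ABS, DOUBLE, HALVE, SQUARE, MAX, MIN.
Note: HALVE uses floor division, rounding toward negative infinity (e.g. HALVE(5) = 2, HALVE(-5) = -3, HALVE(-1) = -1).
SQUARE(b)

Analyzing the change:
Before: b=9, n=-3
After: b=81, n=-3
Variable b changed from 9 to 81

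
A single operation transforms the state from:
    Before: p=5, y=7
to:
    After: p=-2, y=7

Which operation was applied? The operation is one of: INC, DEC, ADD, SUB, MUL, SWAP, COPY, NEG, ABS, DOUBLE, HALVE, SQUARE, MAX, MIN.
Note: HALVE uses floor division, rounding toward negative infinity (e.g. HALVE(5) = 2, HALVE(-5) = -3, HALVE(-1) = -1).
SUB(p, y)

Analyzing the change:
Before: p=5, y=7
After: p=-2, y=7
Variable p changed from 5 to -2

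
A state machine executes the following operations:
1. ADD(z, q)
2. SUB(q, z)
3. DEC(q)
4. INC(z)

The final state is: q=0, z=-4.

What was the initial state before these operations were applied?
q=-4, z=-1

Working backwards:
Final state: q=0, z=-4
Before step 4 (INC(z)): q=0, z=-5
Before step 3 (DEC(q)): q=1, z=-5
Before step 2 (SUB(q, z)): q=-4, z=-5
Before step 1 (ADD(z, q)): q=-4, z=-1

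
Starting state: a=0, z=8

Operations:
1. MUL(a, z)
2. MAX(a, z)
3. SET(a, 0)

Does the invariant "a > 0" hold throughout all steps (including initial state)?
No, violated at the initial state

The invariant is violated at the initial state (step 0).

State at each step:
Initial: a=0, z=8
After step 1: a=0, z=8
After step 2: a=8, z=8
After step 3: a=0, z=8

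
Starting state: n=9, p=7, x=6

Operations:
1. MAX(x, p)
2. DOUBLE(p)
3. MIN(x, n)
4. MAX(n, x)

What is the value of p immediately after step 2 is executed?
p = 14

Tracing p through execution:
Initial: p = 7
After step 1 (MAX(x, p)): p = 7
After step 2 (DOUBLE(p)): p = 14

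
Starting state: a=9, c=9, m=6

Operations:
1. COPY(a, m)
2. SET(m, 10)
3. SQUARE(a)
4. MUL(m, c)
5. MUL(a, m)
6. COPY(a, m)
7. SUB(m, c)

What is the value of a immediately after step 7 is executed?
a = 90

Tracing a through execution:
Initial: a = 9
After step 1 (COPY(a, m)): a = 6
After step 2 (SET(m, 10)): a = 6
After step 3 (SQUARE(a)): a = 36
After step 4 (MUL(m, c)): a = 36
After step 5 (MUL(a, m)): a = 3240
After step 6 (COPY(a, m)): a = 90
After step 7 (SUB(m, c)): a = 90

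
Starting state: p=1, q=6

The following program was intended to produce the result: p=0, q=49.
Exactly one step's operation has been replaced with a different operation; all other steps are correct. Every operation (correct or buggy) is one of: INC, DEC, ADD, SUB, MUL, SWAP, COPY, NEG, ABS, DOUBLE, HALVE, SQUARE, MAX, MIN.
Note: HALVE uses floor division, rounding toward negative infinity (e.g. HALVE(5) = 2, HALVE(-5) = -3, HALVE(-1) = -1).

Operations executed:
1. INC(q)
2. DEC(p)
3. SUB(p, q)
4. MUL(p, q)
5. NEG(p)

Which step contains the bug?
Step 3

Trace with buggy code:
Initial: p=1, q=6
After step 1: p=1, q=7
After step 2: p=0, q=7
After step 3: p=-7, q=7
After step 4: p=-49, q=7
After step 5: p=49, q=7
Actual final p=49, q=7 ≠ expected p=0, q=49.
Step 3 is the only position where a single-operation replacement can produce the expected result.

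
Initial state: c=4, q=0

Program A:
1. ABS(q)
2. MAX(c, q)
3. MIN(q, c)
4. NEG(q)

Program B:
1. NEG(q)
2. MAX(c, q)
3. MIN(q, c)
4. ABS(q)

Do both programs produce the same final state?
Yes

Program A final state: c=4, q=0
Program B final state: c=4, q=0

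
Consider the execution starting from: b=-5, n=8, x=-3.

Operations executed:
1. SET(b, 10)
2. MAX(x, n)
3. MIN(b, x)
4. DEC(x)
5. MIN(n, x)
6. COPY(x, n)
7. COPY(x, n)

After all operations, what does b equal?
b = 8

Tracing execution:
Step 1: SET(b, 10) → b = 10
Step 2: MAX(x, n) → b = 10
Step 3: MIN(b, x) → b = 8
Step 4: DEC(x) → b = 8
Step 5: MIN(n, x) → b = 8
Step 6: COPY(x, n) → b = 8
Step 7: COPY(x, n) → b = 8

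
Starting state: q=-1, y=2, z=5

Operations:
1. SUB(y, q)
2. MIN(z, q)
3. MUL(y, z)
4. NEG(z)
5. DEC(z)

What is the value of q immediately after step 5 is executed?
q = -1

Tracing q through execution:
Initial: q = -1
After step 1 (SUB(y, q)): q = -1
After step 2 (MIN(z, q)): q = -1
After step 3 (MUL(y, z)): q = -1
After step 4 (NEG(z)): q = -1
After step 5 (DEC(z)): q = -1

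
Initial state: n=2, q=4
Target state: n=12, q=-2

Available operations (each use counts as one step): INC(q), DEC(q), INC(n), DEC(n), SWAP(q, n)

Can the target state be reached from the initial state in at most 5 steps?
No

The target state cannot be reached within 5 steps.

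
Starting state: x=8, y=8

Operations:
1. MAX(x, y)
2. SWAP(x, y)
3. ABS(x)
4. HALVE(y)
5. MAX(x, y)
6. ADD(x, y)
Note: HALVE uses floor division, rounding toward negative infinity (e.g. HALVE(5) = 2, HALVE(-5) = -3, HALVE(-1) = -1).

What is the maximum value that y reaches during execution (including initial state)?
8

Values of y at each step:
Initial: y = 8 ← maximum
After step 1: y = 8
After step 2: y = 8
After step 3: y = 8
After step 4: y = 4
After step 5: y = 4
After step 6: y = 4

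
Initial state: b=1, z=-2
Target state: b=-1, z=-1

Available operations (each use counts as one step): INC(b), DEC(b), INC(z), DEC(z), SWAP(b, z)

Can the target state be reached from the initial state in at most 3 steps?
Yes

Path (3 steps): DEC(b) → DEC(b) → INC(z)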